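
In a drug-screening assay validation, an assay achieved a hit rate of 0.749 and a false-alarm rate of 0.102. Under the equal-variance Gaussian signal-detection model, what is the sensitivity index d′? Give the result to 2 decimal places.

z(0.749) = 0.671, z(0.102) = -1.270
d' = z(H) − z(FA) = 0.671 − (-1.270) = 1.941

d′ = 1.94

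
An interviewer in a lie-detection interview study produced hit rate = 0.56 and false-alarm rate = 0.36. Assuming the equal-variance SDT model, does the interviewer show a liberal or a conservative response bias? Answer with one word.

conservative

z(H) = 0.151, z(FA) = -0.358
c = −½·(z(H) + z(FA)) = 0.1035
c > 0 → conservative criterion (biased toward responding “no”).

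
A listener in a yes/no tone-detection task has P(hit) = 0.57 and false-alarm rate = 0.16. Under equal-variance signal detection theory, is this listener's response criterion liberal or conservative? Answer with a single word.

z(H) = 0.176, z(FA) = -0.994
c = −½·(z(H) + z(FA)) = 0.409
c > 0 → conservative criterion (biased toward responding “no”).

conservative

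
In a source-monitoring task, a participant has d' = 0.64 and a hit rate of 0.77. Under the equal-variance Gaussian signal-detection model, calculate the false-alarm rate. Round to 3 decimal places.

z(hit rate) = z(0.77) = 0.7388
z(FA) = z(H) − d' = 0.7388 − 0.64 = 0.0988
false-alarm rate = Φ(0.0988) = 0.5394

false-alarm rate = 0.539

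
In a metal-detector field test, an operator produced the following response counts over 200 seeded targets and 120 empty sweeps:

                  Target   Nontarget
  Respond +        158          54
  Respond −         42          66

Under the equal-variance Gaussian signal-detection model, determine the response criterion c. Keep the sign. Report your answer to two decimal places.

c = -0.34

H = 158/200 = 0.7900
FA = 54/120 = 0.4500
Φ⁻¹(0.7900) = 0.8064, Φ⁻¹(0.4500) = -0.1257
c = −½·[z(H) + z(FA)] = −0.5 × (0.8064 + (-0.1257)) = -0.34035
c < 0: the operator has a liberal response bias.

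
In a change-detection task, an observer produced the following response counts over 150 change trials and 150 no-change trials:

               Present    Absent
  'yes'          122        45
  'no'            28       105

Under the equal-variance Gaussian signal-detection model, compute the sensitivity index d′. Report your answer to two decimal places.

d′ = 1.41

H = 122/150 = 0.8133
FA = 45/150 = 0.3000
z(H) = z(0.8133) = 0.8901
z(FA) = z(0.3000) = -0.5244
d' = z(H) − z(FA) = 0.8901 − (-0.5244) = 1.4145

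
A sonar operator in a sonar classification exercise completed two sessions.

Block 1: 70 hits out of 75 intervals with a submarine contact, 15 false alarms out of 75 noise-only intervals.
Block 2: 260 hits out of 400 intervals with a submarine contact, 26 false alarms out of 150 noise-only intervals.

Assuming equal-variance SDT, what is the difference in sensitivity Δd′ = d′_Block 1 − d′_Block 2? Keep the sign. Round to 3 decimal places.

Block 1: z(0.9333) = 1.5008, z(0.2000) = -0.8416, d' = 2.3424
Block 2: z(0.6500) = 0.3853, z(0.1733) = -0.9412, d' = 1.3265
Δd' = d'_Block 1 − d'_Block 2 = 2.3424 − 1.3265 = 1.0159
Block 1 has the higher sensitivity.

Δd′ = 1.016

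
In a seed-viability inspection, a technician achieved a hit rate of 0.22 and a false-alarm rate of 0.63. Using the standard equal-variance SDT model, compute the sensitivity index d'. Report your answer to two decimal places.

d' = -1.10

z(H) = -0.7722
z(FA) = 0.3319
d' = z(H) − z(FA) = -0.7722 − 0.3319 = -1.1041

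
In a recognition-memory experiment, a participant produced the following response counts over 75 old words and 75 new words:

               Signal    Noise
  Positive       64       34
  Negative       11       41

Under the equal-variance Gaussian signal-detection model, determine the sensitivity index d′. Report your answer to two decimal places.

d′ = 1.17

H = 64/75 = 0.8533
FA = 34/75 = 0.4533
Φ⁻¹(H) = Φ⁻¹(0.8533) = 1.051
Φ⁻¹(FA) = Φ⁻¹(0.4533) = -0.117
d' = z(H) − z(FA) = 1.051 − (-0.117) = 1.168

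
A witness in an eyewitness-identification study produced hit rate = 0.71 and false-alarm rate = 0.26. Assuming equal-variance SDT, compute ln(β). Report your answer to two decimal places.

z(H) = 0.553
z(FA) = -0.643
ln β = −½·[z(H)² − z(FA)²] = −0.5 × (0.306 − 0.413) = 0.0535

ln β = 0.05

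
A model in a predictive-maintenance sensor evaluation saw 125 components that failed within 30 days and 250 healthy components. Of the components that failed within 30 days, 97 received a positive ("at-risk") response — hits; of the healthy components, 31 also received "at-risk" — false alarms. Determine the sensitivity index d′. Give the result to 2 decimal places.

H = 97/125 = 0.7760
FA = 31/250 = 0.1240
z(0.7760) = 0.7588, z(0.1240) = -1.1552
d' = z(H) − z(FA) = 0.7588 − (-1.1552) = 1.9140

d′ = 1.91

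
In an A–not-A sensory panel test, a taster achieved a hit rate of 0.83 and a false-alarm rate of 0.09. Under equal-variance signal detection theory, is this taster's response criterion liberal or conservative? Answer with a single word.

z(H) = 0.954, z(FA) = -1.341
c = −½·(z(H) + z(FA)) = 0.1935
c > 0 → conservative criterion (biased toward responding “no”).

conservative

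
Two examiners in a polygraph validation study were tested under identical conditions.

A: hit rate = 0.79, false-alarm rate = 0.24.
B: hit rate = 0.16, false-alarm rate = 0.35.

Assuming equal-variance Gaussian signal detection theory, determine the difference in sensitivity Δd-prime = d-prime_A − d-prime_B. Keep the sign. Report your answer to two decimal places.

A: z(0.79) = 0.806, z(0.24) = -0.706, d' = 1.512
B: z(0.16) = -0.994, z(0.35) = -0.385, d' = -0.609
Δd' = d'_A − d'_B = 1.512 − (-0.609) = 2.121
A has the higher sensitivity.

Δd-prime = 2.12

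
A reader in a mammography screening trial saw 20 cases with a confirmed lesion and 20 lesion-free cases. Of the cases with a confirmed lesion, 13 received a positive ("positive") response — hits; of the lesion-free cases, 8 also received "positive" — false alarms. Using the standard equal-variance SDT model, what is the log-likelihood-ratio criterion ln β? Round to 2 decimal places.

H = 13/20 = 0.6500
FA = 8/20 = 0.4000
z(H) = z(0.6500) = 0.385
z(FA) = z(0.4000) = -0.253
ln β = −½·[z(H)² − z(FA)²] = −0.5 × (0.148 − 0.064) = -0.042

ln β = -0.04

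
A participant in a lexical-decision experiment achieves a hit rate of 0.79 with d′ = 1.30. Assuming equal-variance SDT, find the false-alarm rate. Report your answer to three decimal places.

z(hit rate) = z(0.79) = 0.8064
z(FA) = z(H) − d' = 0.8064 − 1.30 = -0.4936
false-alarm rate = Φ(-0.4936) = 0.3108

false-alarm rate = 0.311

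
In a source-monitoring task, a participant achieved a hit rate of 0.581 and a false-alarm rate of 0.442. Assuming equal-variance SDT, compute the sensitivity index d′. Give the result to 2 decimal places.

Φ⁻¹(0.581) = 0.2045, Φ⁻¹(0.442) = -0.1459
d' = z(H) − z(FA) = 0.2045 − (-0.1459) = 0.3504

d′ = 0.35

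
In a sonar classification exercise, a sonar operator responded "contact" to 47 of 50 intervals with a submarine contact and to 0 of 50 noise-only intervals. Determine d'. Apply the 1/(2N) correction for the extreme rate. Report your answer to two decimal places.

The false-alarm rate is 0/50 = 0, so apply the 1/(2N) correction: FA → 1/(2·50) = 0.01000.
z(H) = z(0.94000) = 1.555
z(FA) = z(0.01000) = -2.326
d' = 1.555 − (-2.326) = 3.881

d' = 3.88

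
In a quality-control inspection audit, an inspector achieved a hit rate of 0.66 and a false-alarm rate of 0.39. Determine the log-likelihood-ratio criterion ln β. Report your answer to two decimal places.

z(0.66) = 0.412, z(0.39) = -0.279
ln β = −½·[z(H)² − z(FA)²] = −0.5 × (0.170 − 0.078) = -0.046

ln β = -0.05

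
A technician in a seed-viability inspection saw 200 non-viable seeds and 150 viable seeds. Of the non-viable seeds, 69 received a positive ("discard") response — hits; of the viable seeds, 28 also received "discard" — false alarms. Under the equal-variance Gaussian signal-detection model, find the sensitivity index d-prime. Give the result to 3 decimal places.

H = 69/200 = 0.3450
FA = 28/150 = 0.1867
z(0.3450) = -0.3989, z(0.1867) = -0.8901
d' = z(H) − z(FA) = -0.3989 − (-0.8901) = 0.4912

d-prime = 0.491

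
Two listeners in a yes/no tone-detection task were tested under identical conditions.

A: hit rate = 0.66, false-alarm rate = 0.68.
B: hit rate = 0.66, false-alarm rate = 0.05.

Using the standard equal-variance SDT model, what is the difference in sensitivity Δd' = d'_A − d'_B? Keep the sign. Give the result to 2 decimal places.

A: z(0.66) = 0.412, z(0.68) = 0.468, d' = -0.056
B: z(0.66) = 0.412, z(0.05) = -1.645, d' = 2.057
Δd' = d'_A − d'_B = -0.056 − 2.057 = -2.113
B has the higher sensitivity.

Δd' = -2.11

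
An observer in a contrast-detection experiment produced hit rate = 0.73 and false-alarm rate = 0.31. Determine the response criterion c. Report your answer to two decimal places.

z(0.73) = 0.613, z(0.31) = -0.496
c = −½·[z(H) + z(FA)] = −0.5 × (0.613 + (-0.496)) = -0.0585

c = -0.06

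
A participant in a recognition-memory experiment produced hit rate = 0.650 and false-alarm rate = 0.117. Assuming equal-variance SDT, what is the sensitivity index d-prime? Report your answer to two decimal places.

z(0.650) = 0.3853, z(0.117) = -1.1901
d' = z(H) − z(FA) = 0.3853 − (-1.1901) = 1.5754

d-prime = 1.58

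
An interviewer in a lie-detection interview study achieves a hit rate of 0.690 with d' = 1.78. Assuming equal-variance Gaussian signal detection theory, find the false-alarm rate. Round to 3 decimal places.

z(hit rate) = z(0.690) = 0.4959
z(FA) = z(H) − d' = 0.4959 − 1.78 = -1.2841
false-alarm rate = Φ(-1.2841) = 0.0996

false-alarm rate = 0.100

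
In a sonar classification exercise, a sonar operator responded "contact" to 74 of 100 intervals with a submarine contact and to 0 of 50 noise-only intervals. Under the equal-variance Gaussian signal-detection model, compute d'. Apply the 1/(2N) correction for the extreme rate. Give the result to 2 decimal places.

The false-alarm rate is 0/50 = 0, so apply the 1/(2N) correction: FA → 1/(2·50) = 0.01000.
z(H) = z(0.74000) = 0.643
z(FA) = z(0.01000) = -2.326
d' = 0.643 − (-2.326) = 2.969

d' = 2.97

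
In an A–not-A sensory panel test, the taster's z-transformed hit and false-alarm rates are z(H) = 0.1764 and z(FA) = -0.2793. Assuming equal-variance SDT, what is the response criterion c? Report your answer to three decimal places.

c = −½·[z(H) + z(FA)] = −½·(0.1764 + (-0.2793)) = 0.05145

c = 0.051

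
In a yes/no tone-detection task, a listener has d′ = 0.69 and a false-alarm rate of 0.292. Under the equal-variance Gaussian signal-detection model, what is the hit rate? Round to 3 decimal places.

z(false-alarm rate) = z(0.292) = -0.5476
z(H) = z(FA) + d' = -0.5476 + 0.69 = 0.1424
hit rate = Φ(0.1424) = 0.5566

hit rate = 0.557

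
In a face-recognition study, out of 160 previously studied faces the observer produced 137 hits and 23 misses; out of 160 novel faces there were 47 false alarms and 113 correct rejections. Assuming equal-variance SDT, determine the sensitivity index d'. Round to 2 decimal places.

H = 137/160 = 0.8562
FA = 47/160 = 0.2938
Φ⁻¹(H) = Φ⁻¹(0.8562) = 1.0634
Φ⁻¹(FA) = Φ⁻¹(0.2938) = -0.5423
d' = z(H) − z(FA) = 1.0634 − (-0.5423) = 1.6057

d' = 1.61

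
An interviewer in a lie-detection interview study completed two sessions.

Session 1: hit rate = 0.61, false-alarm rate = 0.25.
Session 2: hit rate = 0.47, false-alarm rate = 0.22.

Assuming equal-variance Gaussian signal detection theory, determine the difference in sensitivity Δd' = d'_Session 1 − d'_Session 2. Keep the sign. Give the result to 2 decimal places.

Session 1: z(0.61) = 0.279, z(0.25) = -0.674, d' = 0.953
Session 2: z(0.47) = -0.075, z(0.22) = -0.772, d' = 0.697
Δd' = d'_Session 1 − d'_Session 2 = 0.953 − 0.697 = 0.256
Session 1 has the higher sensitivity.

Δd' = 0.26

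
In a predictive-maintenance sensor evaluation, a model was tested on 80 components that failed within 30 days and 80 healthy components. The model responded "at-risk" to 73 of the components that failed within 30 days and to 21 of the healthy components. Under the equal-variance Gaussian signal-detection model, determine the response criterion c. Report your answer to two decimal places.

c = -0.36

H = 73/80 = 0.9125
FA = 21/80 = 0.2625
Φ⁻¹(H) = 1.3563
Φ⁻¹(FA) = -0.6357
c = −½·[z(H) + z(FA)] = −0.5 × (1.3563 + (-0.6357)) = -0.3603
c < 0: the model has a liberal response bias.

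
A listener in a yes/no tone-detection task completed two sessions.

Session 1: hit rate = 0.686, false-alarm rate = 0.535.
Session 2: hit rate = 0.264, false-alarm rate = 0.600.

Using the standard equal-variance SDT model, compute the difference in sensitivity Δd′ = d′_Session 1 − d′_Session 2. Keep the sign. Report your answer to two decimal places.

Δd′ = 1.28

Session 1: z(0.686) = 0.485, z(0.535) = 0.088, d' = 0.397
Session 2: z(0.264) = -0.631, z(0.600) = 0.253, d' = -0.884
Δd' = d'_Session 1 − d'_Session 2 = 0.397 − (-0.884) = 1.281
Session 1 has the higher sensitivity.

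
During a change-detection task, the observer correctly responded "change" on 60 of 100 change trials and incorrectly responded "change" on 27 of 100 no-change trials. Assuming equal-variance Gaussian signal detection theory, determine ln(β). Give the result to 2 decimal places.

H = 60/100 = 0.6000
FA = 27/100 = 0.2700
z(H) = 0.253
z(FA) = -0.613
ln β = −½·[z(H)² − z(FA)²] = −0.5 × (0.064 − 0.376) = 0.156

ln β = 0.16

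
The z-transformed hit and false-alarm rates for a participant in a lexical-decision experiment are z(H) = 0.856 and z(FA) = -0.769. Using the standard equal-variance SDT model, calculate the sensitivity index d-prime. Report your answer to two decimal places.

d-prime = 1.63

d' = z(H) − z(FA) = 0.856 − (-0.769) = 1.625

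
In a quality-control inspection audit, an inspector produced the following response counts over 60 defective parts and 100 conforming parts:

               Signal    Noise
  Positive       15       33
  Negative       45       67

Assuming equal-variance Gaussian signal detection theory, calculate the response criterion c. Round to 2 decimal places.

H = 15/60 = 0.2500
FA = 33/100 = 0.3300
z(H) = -0.6745
z(FA) = -0.4399
c = −½·[z(H) + z(FA)] = −0.5 × (-0.6745 + (-0.4399)) = 0.5572

c = 0.56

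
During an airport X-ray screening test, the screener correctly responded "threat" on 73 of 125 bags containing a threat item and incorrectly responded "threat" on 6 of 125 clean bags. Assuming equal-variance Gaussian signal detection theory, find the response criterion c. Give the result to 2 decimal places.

c = 0.73

H = 73/125 = 0.5840
FA = 6/125 = 0.0480
z(H) = z(0.5840) = 0.2121
z(FA) = z(0.0480) = -1.6646
c = −½·[z(H) + z(FA)] = −0.5 × (0.2121 + (-1.6646)) = 0.72625
c > 0: the screener has a conservative response bias.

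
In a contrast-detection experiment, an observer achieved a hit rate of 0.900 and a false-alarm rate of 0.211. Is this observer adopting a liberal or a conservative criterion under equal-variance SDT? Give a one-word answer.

liberal

z(H) = 1.282, z(FA) = -0.803
c = −½·(z(H) + z(FA)) = -0.2395
c < 0 → liberal criterion (biased toward responding “yes”).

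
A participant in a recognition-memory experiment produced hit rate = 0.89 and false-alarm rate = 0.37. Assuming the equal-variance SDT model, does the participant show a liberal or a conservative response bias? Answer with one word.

z(H) = 1.227, z(FA) = -0.332
c = −½·(z(H) + z(FA)) = -0.4475
c < 0 → liberal criterion (biased toward responding “yes”).

liberal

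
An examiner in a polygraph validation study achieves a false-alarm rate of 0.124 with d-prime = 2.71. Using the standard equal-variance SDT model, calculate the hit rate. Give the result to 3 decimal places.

z(false-alarm rate) = z(0.124) = -1.1552
z(H) = z(FA) + d' = -1.1552 + 2.71 = 1.5548
hit rate = Φ(1.5548) = 0.9400

hit rate = 0.940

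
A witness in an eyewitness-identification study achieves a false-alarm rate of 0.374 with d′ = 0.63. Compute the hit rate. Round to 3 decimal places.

z(false-alarm rate) = z(0.374) = -0.3213
z(H) = z(FA) + d' = -0.3213 + 0.63 = 0.3087
hit rate = Φ(0.3087) = 0.6212

hit rate = 0.621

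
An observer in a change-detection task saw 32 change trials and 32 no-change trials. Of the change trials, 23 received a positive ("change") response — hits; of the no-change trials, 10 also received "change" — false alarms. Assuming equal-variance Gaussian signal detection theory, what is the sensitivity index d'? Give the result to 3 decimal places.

H = 23/32 = 0.7188
FA = 10/32 = 0.3125
z(0.7188) = 0.5793, z(0.3125) = -0.4888
d' = z(H) − z(FA) = 0.5793 − (-0.4888) = 1.0681

d' = 1.068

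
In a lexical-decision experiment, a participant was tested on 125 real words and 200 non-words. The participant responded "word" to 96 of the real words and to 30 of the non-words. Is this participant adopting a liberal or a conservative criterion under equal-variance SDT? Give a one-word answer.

z(H) = 0.732, z(FA) = -1.036
c = −½·(z(H) + z(FA)) = 0.152
c > 0 → conservative criterion (biased toward responding “no”).

conservative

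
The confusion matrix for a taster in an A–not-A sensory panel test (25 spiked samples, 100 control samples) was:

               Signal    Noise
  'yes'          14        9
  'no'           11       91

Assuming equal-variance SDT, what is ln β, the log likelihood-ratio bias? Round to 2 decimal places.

ln β = 0.89

H = 14/25 = 0.5600
FA = 9/100 = 0.0900
z(0.5600) = 0.151, z(0.0900) = -1.341
ln β = −½·[z(H)² − z(FA)²] = −0.5 × (0.023 − 1.798) = 0.8875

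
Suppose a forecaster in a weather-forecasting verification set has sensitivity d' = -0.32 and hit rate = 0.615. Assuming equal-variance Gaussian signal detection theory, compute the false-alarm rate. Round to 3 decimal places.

false-alarm rate = 0.730

z(hit rate) = z(0.615) = 0.2924
z(FA) = z(H) − d' = 0.2924 − (-0.32) = 0.6124
false-alarm rate = Φ(0.6124) = 0.7299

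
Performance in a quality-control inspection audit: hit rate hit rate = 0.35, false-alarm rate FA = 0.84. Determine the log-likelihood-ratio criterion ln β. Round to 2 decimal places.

z(0.35) = -0.385, z(0.84) = 0.994
ln β = −½·[z(H)² − z(FA)²] = −0.5 × (0.148 − 0.988) = 0.420

ln β = 0.42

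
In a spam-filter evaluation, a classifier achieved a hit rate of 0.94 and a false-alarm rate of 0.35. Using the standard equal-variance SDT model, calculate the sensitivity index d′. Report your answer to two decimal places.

z(0.94) = 1.555, z(0.35) = -0.385
d' = z(H) − z(FA) = 1.555 − (-0.385) = 1.940

d′ = 1.94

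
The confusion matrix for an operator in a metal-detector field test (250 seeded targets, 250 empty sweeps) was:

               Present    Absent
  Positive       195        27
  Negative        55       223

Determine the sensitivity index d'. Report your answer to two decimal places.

d' = 2.01

H = 195/250 = 0.7800
FA = 27/250 = 0.1080
Φ⁻¹(H) = 0.772
Φ⁻¹(FA) = -1.237
d' = z(H) − z(FA) = 0.772 − (-1.237) = 2.009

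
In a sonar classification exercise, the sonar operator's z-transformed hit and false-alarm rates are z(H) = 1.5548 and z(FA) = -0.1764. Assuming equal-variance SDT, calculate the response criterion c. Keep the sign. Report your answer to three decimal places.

c = -0.689

c = −½·[z(H) + z(FA)] = −½·(1.5548 + (-0.1764)) = -0.6892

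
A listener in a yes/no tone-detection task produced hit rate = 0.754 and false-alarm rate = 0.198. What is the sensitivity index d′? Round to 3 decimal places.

d′ = 1.536

z(0.754) = 0.6871, z(0.198) = -0.8488
d' = z(H) − z(FA) = 0.6871 − (-0.8488) = 1.5359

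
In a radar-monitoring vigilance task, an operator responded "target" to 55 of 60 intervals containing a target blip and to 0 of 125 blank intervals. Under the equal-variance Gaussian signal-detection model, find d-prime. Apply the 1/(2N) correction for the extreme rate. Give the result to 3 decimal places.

The false-alarm rate is 0/125 = 0, so apply the 1/(2N) correction: FA → 1/(2·125) = 0.00400.
z(H) = z(0.91667) = 1.3830
z(FA) = z(0.00400) = -2.6521
d' = 1.3830 − (-2.6521) = 4.0351

d-prime = 4.035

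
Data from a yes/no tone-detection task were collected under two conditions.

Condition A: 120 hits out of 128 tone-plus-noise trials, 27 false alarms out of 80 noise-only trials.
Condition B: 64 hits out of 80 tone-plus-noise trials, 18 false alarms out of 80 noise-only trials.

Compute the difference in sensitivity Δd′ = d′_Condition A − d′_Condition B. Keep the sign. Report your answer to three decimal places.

Condition A: z(0.9375) = 1.5341, z(0.3375) = -0.4193, d' = 1.9534
Condition B: z(0.8000) = 0.8416, z(0.2250) = -0.7554, d' = 1.5970
Δd' = d'_Condition A − d'_Condition B = 1.9534 − 1.5970 = 0.3564
Condition A has the higher sensitivity.

Δd′ = 0.356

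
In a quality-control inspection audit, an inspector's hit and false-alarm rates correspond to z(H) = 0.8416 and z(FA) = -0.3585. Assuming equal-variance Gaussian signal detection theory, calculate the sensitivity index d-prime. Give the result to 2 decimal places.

d-prime = 1.20

d' = z(H) − z(FA) = 0.8416 − (-0.3585) = 1.2001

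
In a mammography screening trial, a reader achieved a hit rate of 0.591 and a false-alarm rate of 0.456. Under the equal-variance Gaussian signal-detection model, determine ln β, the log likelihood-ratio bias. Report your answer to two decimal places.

ln β = -0.02

z(0.591) = 0.230, z(0.456) = -0.111
ln β = −½·[z(H)² − z(FA)²] = −0.5 × (0.053 − 0.012) = -0.0205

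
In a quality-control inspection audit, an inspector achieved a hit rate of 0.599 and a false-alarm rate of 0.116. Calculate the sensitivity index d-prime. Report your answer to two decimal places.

z(H) = 0.2508
z(FA) = -1.1952
d' = z(H) − z(FA) = 0.2508 − (-1.1952) = 1.4460

d-prime = 1.45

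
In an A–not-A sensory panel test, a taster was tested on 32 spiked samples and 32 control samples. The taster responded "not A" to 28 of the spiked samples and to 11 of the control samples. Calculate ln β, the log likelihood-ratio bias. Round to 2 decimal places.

H = 28/32 = 0.8750
FA = 11/32 = 0.3438
z(H) = 1.150
z(FA) = -0.402
ln β = −½·[z(H)² − z(FA)²] = −0.5 × (1.323 − 0.162) = -0.5805

ln β = -0.58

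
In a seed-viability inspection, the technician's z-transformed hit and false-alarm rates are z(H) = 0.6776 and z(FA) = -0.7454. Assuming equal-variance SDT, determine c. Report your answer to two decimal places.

c = 0.03

c = −½·[z(H) + z(FA)] = −½·(0.6776 + (-0.7454)) = 0.0339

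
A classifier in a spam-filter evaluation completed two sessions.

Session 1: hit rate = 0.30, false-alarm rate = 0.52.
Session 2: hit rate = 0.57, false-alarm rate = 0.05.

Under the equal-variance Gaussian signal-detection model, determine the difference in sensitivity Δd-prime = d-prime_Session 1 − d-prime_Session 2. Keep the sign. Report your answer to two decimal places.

Session 1: z(0.30) = -0.524, z(0.52) = 0.050, d' = -0.574
Session 2: z(0.57) = 0.176, z(0.05) = -1.645, d' = 1.821
Δd' = d'_Session 1 − d'_Session 2 = -0.574 − 1.821 = -2.395
Session 2 has the higher sensitivity.

Δd-prime = -2.40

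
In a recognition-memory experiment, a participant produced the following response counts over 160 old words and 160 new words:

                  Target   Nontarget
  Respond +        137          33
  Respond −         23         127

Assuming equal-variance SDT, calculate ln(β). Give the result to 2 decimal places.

H = 137/160 = 0.8562
FA = 33/160 = 0.2062
Φ⁻¹(H) = 1.063
Φ⁻¹(FA) = -0.820
ln β = −½·[z(H)² − z(FA)²] = −0.5 × (1.130 − 0.672) = -0.229

ln β = -0.23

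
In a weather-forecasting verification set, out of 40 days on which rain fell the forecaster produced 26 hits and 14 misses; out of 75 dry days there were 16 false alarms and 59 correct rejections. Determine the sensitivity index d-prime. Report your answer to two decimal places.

d-prime = 1.18

H = 26/40 = 0.6500
FA = 16/75 = 0.2133
Φ⁻¹(0.6500) = 0.3853, Φ⁻¹(0.2133) = -0.7950
d' = z(H) − z(FA) = 0.3853 − (-0.7950) = 1.1803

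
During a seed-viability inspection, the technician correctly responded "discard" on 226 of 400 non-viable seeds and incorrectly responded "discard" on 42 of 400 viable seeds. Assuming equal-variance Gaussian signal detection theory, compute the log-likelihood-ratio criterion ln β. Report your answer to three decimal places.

ln β = 0.772

H = 226/400 = 0.5650
FA = 42/400 = 0.1050
Φ⁻¹(H) = Φ⁻¹(0.5650) = 0.1637
Φ⁻¹(FA) = Φ⁻¹(0.1050) = -1.2536
ln β = −½·[z(H)² − z(FA)²] = −0.5 × (0.0268 − 1.5715) = 0.77235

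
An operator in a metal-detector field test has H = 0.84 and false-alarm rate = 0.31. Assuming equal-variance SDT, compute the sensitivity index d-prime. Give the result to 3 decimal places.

z(H) = z(0.84) = 0.9945
z(FA) = z(0.31) = -0.4959
d' = z(H) − z(FA) = 0.9945 − (-0.4959) = 1.4904

d-prime = 1.490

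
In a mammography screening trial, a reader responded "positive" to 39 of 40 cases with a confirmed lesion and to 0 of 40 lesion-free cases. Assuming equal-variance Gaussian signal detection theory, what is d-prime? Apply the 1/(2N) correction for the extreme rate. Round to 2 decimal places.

d-prime = 4.20

The false-alarm rate is 0/40 = 0, so apply the 1/(2N) correction: FA → 1/(2·40) = 0.01250.
z(H) = z(0.97500) = 1.960
z(FA) = z(0.01250) = -2.241
d' = 1.960 − (-2.241) = 4.201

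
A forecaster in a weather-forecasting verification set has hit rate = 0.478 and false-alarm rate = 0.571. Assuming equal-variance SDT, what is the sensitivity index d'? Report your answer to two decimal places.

Φ⁻¹(H) = -0.0552
Φ⁻¹(FA) = 0.1789
d' = z(H) − z(FA) = -0.0552 − 0.1789 = -0.2341

d' = -0.23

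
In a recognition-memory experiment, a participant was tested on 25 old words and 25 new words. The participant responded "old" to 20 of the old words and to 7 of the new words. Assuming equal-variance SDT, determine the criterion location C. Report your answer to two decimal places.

H = 20/25 = 0.8000
FA = 7/25 = 0.2800
Φ⁻¹(H) = Φ⁻¹(0.8000) = 0.8416
Φ⁻¹(FA) = Φ⁻¹(0.2800) = -0.5828
c = −½·[z(H) + z(FA)] = −0.5 × (0.8416 + (-0.5828)) = -0.1294

C = -0.13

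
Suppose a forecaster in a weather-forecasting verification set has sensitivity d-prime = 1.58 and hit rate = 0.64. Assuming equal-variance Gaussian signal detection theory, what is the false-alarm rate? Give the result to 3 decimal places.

z(hit rate) = z(0.64) = 0.3585
z(FA) = z(H) − d' = 0.3585 − 1.58 = -1.2215
false-alarm rate = Φ(-1.2215) = 0.1109

false-alarm rate = 0.111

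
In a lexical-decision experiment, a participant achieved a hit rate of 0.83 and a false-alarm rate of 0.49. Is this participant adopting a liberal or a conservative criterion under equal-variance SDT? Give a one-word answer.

z(H) = 0.954, z(FA) = -0.025
c = −½·(z(H) + z(FA)) = -0.4645
c < 0 → liberal criterion (biased toward responding “yes”).

liberal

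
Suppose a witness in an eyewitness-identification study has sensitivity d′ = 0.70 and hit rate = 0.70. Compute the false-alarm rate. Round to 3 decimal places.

z(hit rate) = z(0.70) = 0.5244
z(FA) = z(H) − d' = 0.5244 − 0.70 = -0.1756
false-alarm rate = Φ(-0.1756) = 0.4303

false-alarm rate = 0.430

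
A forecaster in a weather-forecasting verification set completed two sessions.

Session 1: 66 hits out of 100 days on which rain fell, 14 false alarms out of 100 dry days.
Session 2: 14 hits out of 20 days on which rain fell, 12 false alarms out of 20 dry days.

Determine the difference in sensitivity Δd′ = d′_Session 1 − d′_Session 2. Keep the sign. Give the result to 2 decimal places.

Δd′ = 1.22

Session 1: z(0.6600) = 0.412, z(0.1400) = -1.080, d' = 1.492
Session 2: z(0.7000) = 0.524, z(0.6000) = 0.253, d' = 0.271
Δd' = d'_Session 1 − d'_Session 2 = 1.492 − 0.271 = 1.221
Session 1 has the higher sensitivity.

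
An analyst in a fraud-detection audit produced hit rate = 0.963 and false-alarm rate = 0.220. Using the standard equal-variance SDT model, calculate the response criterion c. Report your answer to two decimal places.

z(H) = z(0.963) = 1.7866
z(FA) = z(0.220) = -0.7722
c = −½·[z(H) + z(FA)] = −0.5 × (1.7866 + (-0.7722)) = -0.5072
c < 0: the analyst has a liberal response bias.

c = -0.51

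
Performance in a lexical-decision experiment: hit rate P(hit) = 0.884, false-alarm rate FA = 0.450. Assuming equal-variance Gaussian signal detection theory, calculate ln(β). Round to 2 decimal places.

z(H) = 1.195
z(FA) = -0.126
ln β = −½·[z(H)² − z(FA)²] = −0.5 × (1.428 − 0.016) = -0.706

ln β = -0.71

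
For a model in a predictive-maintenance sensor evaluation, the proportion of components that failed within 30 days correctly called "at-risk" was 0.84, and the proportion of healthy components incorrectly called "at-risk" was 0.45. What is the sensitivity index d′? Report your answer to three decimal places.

z(0.84) = 0.9945, z(0.45) = -0.1257
d' = z(H) − z(FA) = 0.9945 − (-0.1257) = 1.1202

d′ = 1.120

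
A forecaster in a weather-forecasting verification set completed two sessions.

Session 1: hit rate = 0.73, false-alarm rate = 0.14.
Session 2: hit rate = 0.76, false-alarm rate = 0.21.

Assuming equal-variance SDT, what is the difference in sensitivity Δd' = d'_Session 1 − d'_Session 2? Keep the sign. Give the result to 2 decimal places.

Session 1: z(0.73) = 0.613, z(0.14) = -1.080, d' = 1.693
Session 2: z(0.76) = 0.706, z(0.21) = -0.806, d' = 1.512
Δd' = d'_Session 1 − d'_Session 2 = 1.693 − 1.512 = 0.181
Session 1 has the higher sensitivity.

Δd' = 0.18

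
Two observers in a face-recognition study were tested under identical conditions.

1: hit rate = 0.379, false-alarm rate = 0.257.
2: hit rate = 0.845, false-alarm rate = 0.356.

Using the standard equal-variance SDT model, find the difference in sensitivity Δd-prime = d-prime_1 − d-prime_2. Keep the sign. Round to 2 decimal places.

Δd-prime = -1.04

1: z(0.379) = -0.308, z(0.257) = -0.653, d' = 0.345
2: z(0.845) = 1.015, z(0.356) = -0.369, d' = 1.384
Δd' = d'_1 − d'_2 = 0.345 − 1.384 = -1.039
2 has the higher sensitivity.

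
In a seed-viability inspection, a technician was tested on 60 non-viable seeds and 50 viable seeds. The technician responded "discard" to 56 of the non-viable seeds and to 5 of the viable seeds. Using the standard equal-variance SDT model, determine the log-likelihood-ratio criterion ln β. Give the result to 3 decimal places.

H = 56/60 = 0.9333
FA = 5/50 = 0.1000
z(0.9333) = 1.5008, z(0.1000) = -1.2816
ln β = −½·[z(H)² − z(FA)²] = −0.5 × (2.2524 − 1.6425) = -0.30495

ln β = -0.305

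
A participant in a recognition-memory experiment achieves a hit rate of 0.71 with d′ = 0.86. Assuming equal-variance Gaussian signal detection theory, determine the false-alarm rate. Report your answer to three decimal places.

false-alarm rate = 0.380

z(hit rate) = z(0.71) = 0.5534
z(FA) = z(H) − d' = 0.5534 − 0.86 = -0.3066
false-alarm rate = Φ(-0.3066) = 0.3796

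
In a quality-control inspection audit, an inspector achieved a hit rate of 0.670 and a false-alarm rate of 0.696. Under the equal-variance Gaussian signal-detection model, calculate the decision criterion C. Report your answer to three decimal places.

z(H) = z(0.670) = 0.4399
z(FA) = z(0.696) = 0.5129
c = −½·[z(H) + z(FA)] = −0.5 × (0.4399 + 0.5129) = -0.4764
c < 0: the inspector has a liberal response bias.

C = -0.476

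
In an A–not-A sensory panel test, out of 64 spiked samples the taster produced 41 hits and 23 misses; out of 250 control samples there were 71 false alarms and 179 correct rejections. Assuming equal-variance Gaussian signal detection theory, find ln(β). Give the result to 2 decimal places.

H = 41/64 = 0.6406
FA = 71/250 = 0.2840
Φ⁻¹(H) = Φ⁻¹(0.6406) = 0.360
Φ⁻¹(FA) = Φ⁻¹(0.2840) = -0.571
ln β = −½·[z(H)² − z(FA)²] = −0.5 × (0.130 − 0.326) = 0.098

ln β = 0.10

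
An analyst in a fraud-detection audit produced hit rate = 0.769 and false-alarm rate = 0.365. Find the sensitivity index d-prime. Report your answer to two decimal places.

d-prime = 1.08

z(H) = z(0.769) = 0.7356
z(FA) = z(0.365) = -0.3451
d' = z(H) − z(FA) = 0.7356 − (-0.3451) = 1.0807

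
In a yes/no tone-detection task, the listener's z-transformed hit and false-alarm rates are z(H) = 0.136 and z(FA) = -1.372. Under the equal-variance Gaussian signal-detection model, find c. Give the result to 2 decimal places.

c = 0.62

c = −½·[z(H) + z(FA)] = −½·(0.136 + (-1.372)) = 0.618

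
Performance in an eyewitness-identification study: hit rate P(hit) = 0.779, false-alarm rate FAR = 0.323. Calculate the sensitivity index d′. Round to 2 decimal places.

z(H) = z(0.779) = 0.7688
z(FA) = z(0.323) = -0.4593
d' = z(H) − z(FA) = 0.7688 − (-0.4593) = 1.2281

d′ = 1.23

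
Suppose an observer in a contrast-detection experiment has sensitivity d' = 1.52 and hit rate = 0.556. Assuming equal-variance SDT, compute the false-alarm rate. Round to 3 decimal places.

false-alarm rate = 0.084

z(hit rate) = z(0.556) = 0.1408
z(FA) = z(H) − d' = 0.1408 − 1.52 = -1.3792
false-alarm rate = Φ(-1.3792) = 0.0839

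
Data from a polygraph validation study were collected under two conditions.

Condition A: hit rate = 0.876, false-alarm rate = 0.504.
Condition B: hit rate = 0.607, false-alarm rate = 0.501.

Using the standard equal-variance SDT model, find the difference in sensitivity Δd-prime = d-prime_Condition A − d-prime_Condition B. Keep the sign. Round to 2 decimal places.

Condition A: z(0.876) = 1.155, z(0.504) = 0.010, d' = 1.145
Condition B: z(0.607) = 0.272, z(0.501) = 0.003, d' = 0.269
Δd' = d'_Condition A − d'_Condition B = 1.145 − 0.269 = 0.876
Condition A has the higher sensitivity.

Δd-prime = 0.88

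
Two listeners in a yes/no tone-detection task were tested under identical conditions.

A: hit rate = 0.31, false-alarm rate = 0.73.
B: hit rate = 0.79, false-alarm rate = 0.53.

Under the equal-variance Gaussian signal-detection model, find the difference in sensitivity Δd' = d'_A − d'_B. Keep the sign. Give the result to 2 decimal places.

A: z(0.31) = -0.496, z(0.73) = 0.613, d' = -1.109
B: z(0.79) = 0.806, z(0.53) = 0.075, d' = 0.731
Δd' = d'_A − d'_B = -1.109 − 0.731 = -1.840
B has the higher sensitivity.

Δd' = -1.84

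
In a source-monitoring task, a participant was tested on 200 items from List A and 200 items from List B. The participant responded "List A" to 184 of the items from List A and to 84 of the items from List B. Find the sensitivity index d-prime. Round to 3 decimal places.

H = 184/200 = 0.9200
FA = 84/200 = 0.4200
z(H) = z(0.9200) = 1.4051
z(FA) = z(0.4200) = -0.2019
d' = z(H) − z(FA) = 1.4051 − (-0.2019) = 1.6070

d-prime = 1.607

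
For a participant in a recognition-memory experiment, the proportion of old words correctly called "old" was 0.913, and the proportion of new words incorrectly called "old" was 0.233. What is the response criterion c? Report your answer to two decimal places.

z(H) = z(0.913) = 1.359
z(FA) = z(0.233) = -0.729
c = −½·[z(H) + z(FA)] = −0.5 × (1.359 + (-0.729)) = -0.315

c = -0.32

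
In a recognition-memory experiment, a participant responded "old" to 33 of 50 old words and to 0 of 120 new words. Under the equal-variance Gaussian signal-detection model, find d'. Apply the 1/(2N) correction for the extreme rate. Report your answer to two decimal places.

d' = 3.05

The false-alarm rate is 0/120 = 0, so apply the 1/(2N) correction: FA → 1/(2·120) = 0.00417.
z(H) = z(0.66000) = 0.412
z(FA) = z(0.00417) = -2.638
d' = 0.412 − (-2.638) = 3.050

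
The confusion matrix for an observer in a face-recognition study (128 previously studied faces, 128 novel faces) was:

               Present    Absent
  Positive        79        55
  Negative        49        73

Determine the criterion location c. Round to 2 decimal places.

H = 79/128 = 0.6172
FA = 55/128 = 0.4297
z(H) = 0.298
z(FA) = -0.177
c = −½·[z(H) + z(FA)] = −0.5 × (0.298 + (-0.177)) = -0.0605
c < 0: the observer has a liberal response bias.

c = -0.06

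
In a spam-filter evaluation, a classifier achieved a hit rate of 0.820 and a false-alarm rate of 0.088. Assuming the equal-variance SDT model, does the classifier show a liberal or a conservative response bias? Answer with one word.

conservative

z(H) = 0.915, z(FA) = -1.353
c = −½·(z(H) + z(FA)) = 0.219
c > 0 → conservative criterion (biased toward responding “no”).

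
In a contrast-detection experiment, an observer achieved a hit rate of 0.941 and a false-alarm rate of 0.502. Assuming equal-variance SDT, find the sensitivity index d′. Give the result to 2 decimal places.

z(0.941) = 1.563, z(0.502) = 0.005
d' = z(H) − z(FA) = 1.563 − 0.005 = 1.558

d′ = 1.56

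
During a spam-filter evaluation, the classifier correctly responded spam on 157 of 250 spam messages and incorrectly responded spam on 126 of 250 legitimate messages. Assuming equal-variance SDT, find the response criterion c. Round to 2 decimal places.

H = 157/250 = 0.6280
FA = 126/250 = 0.5040
Φ⁻¹(0.6280) = 0.3266, Φ⁻¹(0.5040) = 0.0100
c = −½·[z(H) + z(FA)] = −0.5 × (0.3266 + 0.0100) = -0.1683

c = -0.17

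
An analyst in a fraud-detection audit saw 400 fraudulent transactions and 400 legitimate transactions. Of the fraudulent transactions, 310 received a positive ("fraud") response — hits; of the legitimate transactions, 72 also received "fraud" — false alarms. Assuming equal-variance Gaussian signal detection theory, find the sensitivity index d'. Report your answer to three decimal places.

d' = 1.671

H = 310/400 = 0.7750
FA = 72/400 = 0.1800
Φ⁻¹(H) = Φ⁻¹(0.7750) = 0.7554
Φ⁻¹(FA) = Φ⁻¹(0.1800) = -0.9154
d' = z(H) − z(FA) = 0.7554 − (-0.9154) = 1.6708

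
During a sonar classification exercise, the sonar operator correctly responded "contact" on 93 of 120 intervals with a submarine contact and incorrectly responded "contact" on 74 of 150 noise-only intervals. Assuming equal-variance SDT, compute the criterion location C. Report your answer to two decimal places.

C = -0.37

H = 93/120 = 0.7750
FA = 74/150 = 0.4933
Φ⁻¹(H) = 0.7554
Φ⁻¹(FA) = -0.0168
c = −½·[z(H) + z(FA)] = −0.5 × (0.7554 + (-0.0168)) = -0.3693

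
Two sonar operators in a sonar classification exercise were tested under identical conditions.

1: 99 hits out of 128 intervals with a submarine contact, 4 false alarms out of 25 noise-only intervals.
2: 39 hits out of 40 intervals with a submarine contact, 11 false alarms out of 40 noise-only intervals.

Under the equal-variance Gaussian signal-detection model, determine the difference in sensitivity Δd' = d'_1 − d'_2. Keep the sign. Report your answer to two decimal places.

1: z(0.7734) = 0.750, z(0.1600) = -0.994, d' = 1.744
2: z(0.9750) = 1.960, z(0.2750) = -0.598, d' = 2.558
Δd' = d'_1 − d'_2 = 1.744 − 2.558 = -0.814
2 has the higher sensitivity.

Δd' = -0.81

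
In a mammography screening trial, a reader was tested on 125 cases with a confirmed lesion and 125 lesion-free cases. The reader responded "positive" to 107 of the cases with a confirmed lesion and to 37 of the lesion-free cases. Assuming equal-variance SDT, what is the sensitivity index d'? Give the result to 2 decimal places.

d' = 1.60

H = 107/125 = 0.8560
FA = 37/125 = 0.2960
Φ⁻¹(H) = 1.0625
Φ⁻¹(FA) = -0.5359
d' = z(H) − z(FA) = 1.0625 − (-0.5359) = 1.5984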